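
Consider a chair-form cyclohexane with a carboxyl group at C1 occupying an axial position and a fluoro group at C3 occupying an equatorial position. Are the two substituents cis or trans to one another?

C1 and C3 have the same parity, so their axial bonds point in the same direction.
With same-parity carbons, two substituents on the same face are both axial or both equatorial; opposite faces give one of each.
Here the groups are axial/equatorial → opposite face → trans.

trans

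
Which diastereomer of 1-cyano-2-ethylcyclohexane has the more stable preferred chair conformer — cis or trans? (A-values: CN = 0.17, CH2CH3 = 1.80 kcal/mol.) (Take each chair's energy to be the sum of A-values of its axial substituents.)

At 1,2 positions (parity opposite): cis → (a,e or e,a); trans → (e,e or a,a).
Best chair for cis: E = 0.17 kcal/mol; best chair for trans: E = 0.00 kcal/mol.
The trans isomer is lower by 0.17 kcal/mol.

trans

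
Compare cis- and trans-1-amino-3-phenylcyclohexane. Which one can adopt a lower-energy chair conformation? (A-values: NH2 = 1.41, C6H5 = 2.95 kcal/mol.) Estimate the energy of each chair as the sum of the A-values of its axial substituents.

At 1,3 positions (parity same): cis → (e,e or a,a); trans → (a,e or e,a).
Best chair for cis: E = 0.00 kcal/mol; best chair for trans: E = 1.41 kcal/mol.
The cis isomer is lower by 1.41 kcal/mol.

cis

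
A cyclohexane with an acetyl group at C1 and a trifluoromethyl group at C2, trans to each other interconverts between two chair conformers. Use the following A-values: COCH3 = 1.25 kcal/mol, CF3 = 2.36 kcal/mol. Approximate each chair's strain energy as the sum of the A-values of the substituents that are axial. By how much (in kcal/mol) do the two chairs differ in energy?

C1 and C2 have opposite parity, so for the trans isomer the two substituents are e,e in one chair and a,a in the other.
Chair I (acetyl axial, trifluoromethyl axial): E = 3.61 kcal/mol.
Chair II (acetyl equatorial, trifluoromethyl equatorial): E = 0.00 kcal/mol.
ΔE = 3.61 − 0.00 = 3.61 kcal/mol; chair II is more stable.

3.61 kcal/mol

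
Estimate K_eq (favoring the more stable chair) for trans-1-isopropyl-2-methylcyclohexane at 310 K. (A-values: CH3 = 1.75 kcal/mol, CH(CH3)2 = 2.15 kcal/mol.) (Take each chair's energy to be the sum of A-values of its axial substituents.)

K ≈ 562

C1 and C2 have opposite parity, so for the trans isomer the two substituents are e,e in one chair and a,a in the other.
Chair I (methyl axial, isopropyl axial): E = 3.90 kcal/mol; chair II (methyl equatorial, isopropyl equatorial): E = 0.00 kcal/mol.
ΔG = 3.90 kcal/mol between the two chairs.
K = exp(ΔG/RT) with R = 1.987×10⁻³ kcal mol⁻¹ K⁻¹ and T = 310 K gives K ≈ 562.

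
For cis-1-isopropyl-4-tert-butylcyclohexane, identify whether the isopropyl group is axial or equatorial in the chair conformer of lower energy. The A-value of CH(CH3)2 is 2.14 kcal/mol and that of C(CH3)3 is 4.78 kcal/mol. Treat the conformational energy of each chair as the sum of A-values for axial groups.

axial

C1 and C4 have opposite parity, so for the cis isomer the two substituents are one axial and one equatorial in each chair.
Chair I (isopropyl axial, tert-butyl equatorial): E = 2.14 kcal/mol.
Chair II (isopropyl equatorial, tert-butyl axial): E = 4.78 kcal/mol.
Chair I is the more stable (lower-energy) conformer, and in that chair the isopropyl group is axial.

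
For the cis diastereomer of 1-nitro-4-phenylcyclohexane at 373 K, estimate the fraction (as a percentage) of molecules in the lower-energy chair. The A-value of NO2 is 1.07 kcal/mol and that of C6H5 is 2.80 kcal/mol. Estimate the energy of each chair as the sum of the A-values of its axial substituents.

C1 and C4 have opposite parity, so for the cis isomer the two substituents are one axial and one equatorial in each chair.
Chair I (nitro axial, phenyl equatorial): E = 1.07 kcal/mol; chair II (nitro equatorial, phenyl axial): E = 2.80 kcal/mol.
ΔG = 1.73 kcal/mol between the two chairs.
K = exp(ΔG/RT) with R = 1.987×10⁻³ kcal mol⁻¹ K⁻¹ and T = 373 K gives K ≈ 10.3.
Fraction in the lower-energy chair = K/(K+1) = 91.2%.

91.2%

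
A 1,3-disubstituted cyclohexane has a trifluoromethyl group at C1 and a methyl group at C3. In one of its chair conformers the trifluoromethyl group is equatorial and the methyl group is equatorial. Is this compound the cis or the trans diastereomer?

cis

C1 and C3 have the same parity, so their axial bonds point in the same direction.
With same-parity carbons, two substituents on the same face are both axial or both equatorial; opposite faces give one of each.
Here the groups are equatorial/equatorial → same face → cis.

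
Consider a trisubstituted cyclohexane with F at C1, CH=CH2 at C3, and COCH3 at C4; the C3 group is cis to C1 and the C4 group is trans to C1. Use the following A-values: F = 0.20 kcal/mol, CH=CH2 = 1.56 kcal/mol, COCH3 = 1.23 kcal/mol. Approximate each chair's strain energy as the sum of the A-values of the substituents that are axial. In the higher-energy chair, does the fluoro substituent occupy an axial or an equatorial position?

axial

Chair I (fluoro axial, vinyl axial, acetyl axial): E = 2.99 kcal/mol.
Chair II (fluoro equatorial, vinyl equatorial, acetyl equatorial): E = 0.00 kcal/mol.
Chair I is the less stable (higher-energy) conformer, and in that chair the fluoro group is axial.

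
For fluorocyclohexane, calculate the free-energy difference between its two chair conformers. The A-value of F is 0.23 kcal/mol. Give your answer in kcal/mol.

A monosubstituted cyclohexane has one chair with the fluoro group axial (E = A = 0.23 kcal/mol) and one with it equatorial (E = 0).
ΔE = 0.23 − 0 = 0.23 kcal/mol.

0.23 kcal/mol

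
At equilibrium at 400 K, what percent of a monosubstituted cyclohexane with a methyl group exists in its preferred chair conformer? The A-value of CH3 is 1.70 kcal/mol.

89.5%

One chair has the methyl group axial (E = 1.70 kcal/mol) and the other has it equatorial (E = 0).
ΔG = 1.70 kcal/mol between the two chairs.
K = exp(ΔG/RT) with R = 1.987×10⁻³ kcal mol⁻¹ K⁻¹ and T = 400 K gives K ≈ 8.49.
Fraction in the lower-energy chair = K/(K+1) = 89.5%.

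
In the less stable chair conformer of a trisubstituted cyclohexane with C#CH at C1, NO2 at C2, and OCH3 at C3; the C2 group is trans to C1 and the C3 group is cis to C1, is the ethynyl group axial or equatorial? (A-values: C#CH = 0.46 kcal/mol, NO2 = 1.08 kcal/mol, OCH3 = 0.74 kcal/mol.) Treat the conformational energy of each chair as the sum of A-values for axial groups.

Chair I (ethynyl axial, nitro axial, methoxy axial): E = 2.28 kcal/mol.
Chair II (ethynyl equatorial, nitro equatorial, methoxy equatorial): E = 0.00 kcal/mol.
Chair I is the less stable (higher-energy) conformer, and in that chair the ethynyl group is axial.

axial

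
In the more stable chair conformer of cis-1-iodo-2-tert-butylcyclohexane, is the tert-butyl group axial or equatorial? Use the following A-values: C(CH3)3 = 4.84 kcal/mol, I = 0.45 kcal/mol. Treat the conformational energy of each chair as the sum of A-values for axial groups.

C1 and C2 have opposite parity, so for the cis isomer the two substituents are one axial and one equatorial in each chair.
Chair I (tert-butyl axial, iodo equatorial): E = 4.84 kcal/mol.
Chair II (tert-butyl equatorial, iodo axial): E = 0.45 kcal/mol.
Chair II is the more stable (lower-energy) conformer, and in that chair the tert-butyl group is equatorial.

equatorial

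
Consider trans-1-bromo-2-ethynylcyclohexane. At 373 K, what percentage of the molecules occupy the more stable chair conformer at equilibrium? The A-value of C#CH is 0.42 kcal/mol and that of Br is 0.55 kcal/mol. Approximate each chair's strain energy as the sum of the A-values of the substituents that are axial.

78.7%

C1 and C2 have opposite parity, so for the trans isomer the two substituents are e,e in one chair and a,a in the other.
Chair I (ethynyl axial, bromo axial): E = 0.97 kcal/mol; chair II (ethynyl equatorial, bromo equatorial): E = 0.00 kcal/mol.
ΔG = 0.97 kcal/mol between the two chairs.
K = exp(ΔG/RT) with R = 1.987×10⁻³ kcal mol⁻¹ K⁻¹ and T = 373 K gives K ≈ 3.7.
Fraction in the lower-energy chair = K/(K+1) = 78.7%.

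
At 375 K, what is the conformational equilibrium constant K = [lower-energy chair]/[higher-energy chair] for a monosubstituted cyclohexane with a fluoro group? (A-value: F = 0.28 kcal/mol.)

K ≈ 1.46

One chair has the fluoro group axial (E = 0.28 kcal/mol) and the other has it equatorial (E = 0).
ΔG = 0.28 kcal/mol between the two chairs.
K = exp(ΔG/RT) with R = 1.987×10⁻³ kcal mol⁻¹ K⁻¹ and T = 375 K gives K ≈ 1.46.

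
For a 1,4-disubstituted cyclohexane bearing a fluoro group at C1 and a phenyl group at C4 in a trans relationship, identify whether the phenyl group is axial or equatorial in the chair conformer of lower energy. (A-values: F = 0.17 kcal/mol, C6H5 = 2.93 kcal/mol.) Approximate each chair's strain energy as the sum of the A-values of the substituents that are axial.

C1 and C4 have opposite parity, so for the trans isomer the two substituents are e,e in one chair and a,a in the other.
Chair I (fluoro axial, phenyl axial): E = 3.10 kcal/mol.
Chair II (fluoro equatorial, phenyl equatorial): E = 0.00 kcal/mol.
Chair II is the more stable (lower-energy) conformer, and in that chair the phenyl group is equatorial.

equatorial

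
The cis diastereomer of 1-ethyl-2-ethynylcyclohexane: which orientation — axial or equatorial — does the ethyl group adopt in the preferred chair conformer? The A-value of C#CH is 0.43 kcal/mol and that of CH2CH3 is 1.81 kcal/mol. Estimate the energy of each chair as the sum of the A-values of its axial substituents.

C1 and C2 have opposite parity, so for the cis isomer the two substituents are one axial and one equatorial in each chair.
Chair I (ethynyl axial, ethyl equatorial): E = 0.43 kcal/mol.
Chair II (ethynyl equatorial, ethyl axial): E = 1.81 kcal/mol.
Chair I is the more stable (lower-energy) conformer, and in that chair the ethyl group is equatorial.

equatorial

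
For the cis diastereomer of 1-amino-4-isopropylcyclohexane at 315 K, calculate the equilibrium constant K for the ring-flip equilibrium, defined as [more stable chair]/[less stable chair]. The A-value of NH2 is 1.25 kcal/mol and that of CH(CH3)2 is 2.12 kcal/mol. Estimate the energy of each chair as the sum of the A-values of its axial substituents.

C1 and C4 have opposite parity, so for the cis isomer the two substituents are one axial and one equatorial in each chair.
Chair I (amino axial, isopropyl equatorial): E = 1.25 kcal/mol; chair II (amino equatorial, isopropyl axial): E = 2.12 kcal/mol.
ΔG = 0.87 kcal/mol between the two chairs.
K = exp(ΔG/RT) with R = 1.987×10⁻³ kcal mol⁻¹ K⁻¹ and T = 315 K gives K ≈ 4.01.

K ≈ 4.01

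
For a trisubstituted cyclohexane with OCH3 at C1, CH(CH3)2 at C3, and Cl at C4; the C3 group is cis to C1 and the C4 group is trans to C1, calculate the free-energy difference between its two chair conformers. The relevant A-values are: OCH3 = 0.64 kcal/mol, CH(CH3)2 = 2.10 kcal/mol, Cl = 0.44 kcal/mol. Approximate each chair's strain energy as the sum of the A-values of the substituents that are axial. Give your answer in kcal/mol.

3.18 kcal/mol

Chair I (methoxy axial, isopropyl axial, chloro axial): E = 3.18 kcal/mol.
Chair II (methoxy equatorial, isopropyl equatorial, chloro equatorial): E = 0.00 kcal/mol.
ΔE = 3.18 − 0.00 = 3.18 kcal/mol; chair II is more stable.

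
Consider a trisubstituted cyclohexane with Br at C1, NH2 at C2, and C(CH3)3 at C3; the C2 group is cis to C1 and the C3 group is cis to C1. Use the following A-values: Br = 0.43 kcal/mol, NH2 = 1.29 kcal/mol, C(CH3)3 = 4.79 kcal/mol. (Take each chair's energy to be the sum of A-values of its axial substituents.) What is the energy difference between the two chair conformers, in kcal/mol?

3.93 kcal/mol

Chair I (bromo axial, amino equatorial, tert-butyl axial): E = 5.22 kcal/mol.
Chair II (bromo equatorial, amino axial, tert-butyl equatorial): E = 1.29 kcal/mol.
ΔE = 5.22 − 1.29 = 3.93 kcal/mol; chair II is more stable.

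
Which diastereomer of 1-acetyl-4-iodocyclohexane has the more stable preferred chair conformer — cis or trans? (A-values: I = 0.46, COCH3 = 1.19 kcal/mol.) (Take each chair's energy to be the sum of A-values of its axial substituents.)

At 1,4 positions (parity opposite): cis → (a,e or e,a); trans → (e,e or a,a).
Best chair for cis: E = 0.46 kcal/mol; best chair for trans: E = 0.00 kcal/mol.
The trans isomer is lower by 0.46 kcal/mol.

trans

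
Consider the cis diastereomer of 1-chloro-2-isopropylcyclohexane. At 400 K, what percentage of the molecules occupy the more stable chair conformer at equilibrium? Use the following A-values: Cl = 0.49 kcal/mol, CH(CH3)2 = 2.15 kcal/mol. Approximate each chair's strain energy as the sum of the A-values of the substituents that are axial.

89.0%

C1 and C2 have opposite parity, so for the cis isomer the two substituents are one axial and one equatorial in each chair.
Chair I (chloro axial, isopropyl equatorial): E = 0.49 kcal/mol; chair II (chloro equatorial, isopropyl axial): E = 2.15 kcal/mol.
ΔG = 1.66 kcal/mol between the two chairs.
K = exp(ΔG/RT) with R = 1.987×10⁻³ kcal mol⁻¹ K⁻¹ and T = 400 K gives K ≈ 8.07.
Fraction in the lower-energy chair = K/(K+1) = 89.0%.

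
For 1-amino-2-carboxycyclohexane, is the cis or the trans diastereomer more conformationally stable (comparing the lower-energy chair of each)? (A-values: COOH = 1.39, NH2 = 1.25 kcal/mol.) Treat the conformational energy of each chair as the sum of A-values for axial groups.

At 1,2 positions (parity opposite): cis → (a,e or e,a); trans → (e,e or a,a).
Best chair for cis: E = 1.25 kcal/mol; best chair for trans: E = 0.00 kcal/mol.
The trans isomer is lower by 1.25 kcal/mol.

trans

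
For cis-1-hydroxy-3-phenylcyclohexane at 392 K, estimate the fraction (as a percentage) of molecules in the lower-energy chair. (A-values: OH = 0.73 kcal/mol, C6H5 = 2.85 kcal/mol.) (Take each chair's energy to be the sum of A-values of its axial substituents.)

C1 and C3 have the same parity, so for the cis isomer the two substituents are e,e in one chair and a,a in the other.
Chair I (hydroxyl axial, phenyl axial): E = 3.58 kcal/mol; chair II (hydroxyl equatorial, phenyl equatorial): E = 0.00 kcal/mol.
ΔG = 3.58 kcal/mol between the two chairs.
K = exp(ΔG/RT) with R = 1.987×10⁻³ kcal mol⁻¹ K⁻¹ and T = 392 K gives K ≈ 99.1.
Fraction in the lower-energy chair = K/(K+1) = 99.0%.

99.0%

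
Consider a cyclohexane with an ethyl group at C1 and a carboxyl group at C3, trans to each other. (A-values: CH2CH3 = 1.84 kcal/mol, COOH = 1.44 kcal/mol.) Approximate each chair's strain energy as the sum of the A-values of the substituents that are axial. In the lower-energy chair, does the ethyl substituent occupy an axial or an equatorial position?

C1 and C3 have the same parity, so for the trans isomer the two substituents are one axial and one equatorial in each chair.
Chair I (ethyl axial, carboxyl equatorial): E = 1.84 kcal/mol.
Chair II (ethyl equatorial, carboxyl axial): E = 1.44 kcal/mol.
Chair II is the more stable (lower-energy) conformer, and in that chair the ethyl group is equatorial.

equatorial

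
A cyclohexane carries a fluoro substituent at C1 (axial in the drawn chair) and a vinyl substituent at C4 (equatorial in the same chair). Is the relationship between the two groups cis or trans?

C1 and C4 have opposite parity, so their axial bonds point in opposite directions.
With opposite-parity carbons, two substituents on the same face are one axial and one equatorial; opposite faces give both axial or both equatorial.
Here the groups are axial/equatorial → same face → cis.

cis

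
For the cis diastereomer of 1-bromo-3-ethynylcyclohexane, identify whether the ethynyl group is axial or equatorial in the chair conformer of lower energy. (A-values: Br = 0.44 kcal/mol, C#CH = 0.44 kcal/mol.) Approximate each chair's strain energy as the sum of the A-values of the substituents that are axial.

C1 and C3 have the same parity, so for the cis isomer the two substituents are e,e in one chair and a,a in the other.
Chair I (bromo axial, ethynyl axial): E = 0.88 kcal/mol.
Chair II (bromo equatorial, ethynyl equatorial): E = 0.00 kcal/mol.
Chair II is the more stable (lower-energy) conformer, and in that chair the ethynyl group is equatorial.

equatorial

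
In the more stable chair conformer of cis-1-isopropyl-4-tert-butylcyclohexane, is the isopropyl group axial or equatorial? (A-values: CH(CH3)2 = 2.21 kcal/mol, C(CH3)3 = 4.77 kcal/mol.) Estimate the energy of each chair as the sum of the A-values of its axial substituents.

axial

C1 and C4 have opposite parity, so for the cis isomer the two substituents are one axial and one equatorial in each chair.
Chair I (isopropyl axial, tert-butyl equatorial): E = 2.21 kcal/mol.
Chair II (isopropyl equatorial, tert-butyl axial): E = 4.77 kcal/mol.
Chair I is the more stable (lower-energy) conformer, and in that chair the isopropyl group is axial.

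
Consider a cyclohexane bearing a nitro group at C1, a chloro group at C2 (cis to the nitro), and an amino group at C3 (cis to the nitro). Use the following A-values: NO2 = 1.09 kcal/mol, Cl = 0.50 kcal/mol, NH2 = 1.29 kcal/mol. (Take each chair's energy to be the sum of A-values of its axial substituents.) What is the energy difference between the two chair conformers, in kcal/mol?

1.88 kcal/mol

Chair I (nitro axial, chloro equatorial, amino axial): E = 2.38 kcal/mol.
Chair II (nitro equatorial, chloro axial, amino equatorial): E = 0.50 kcal/mol.
ΔE = 2.38 − 0.50 = 1.88 kcal/mol; chair II is more stable.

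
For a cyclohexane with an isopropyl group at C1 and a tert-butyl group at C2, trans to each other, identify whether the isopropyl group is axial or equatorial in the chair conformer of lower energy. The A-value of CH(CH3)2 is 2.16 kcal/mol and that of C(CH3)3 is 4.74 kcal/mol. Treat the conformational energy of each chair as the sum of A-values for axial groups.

equatorial

C1 and C2 have opposite parity, so for the trans isomer the two substituents are e,e in one chair and a,a in the other.
Chair I (isopropyl axial, tert-butyl axial): E = 6.90 kcal/mol.
Chair II (isopropyl equatorial, tert-butyl equatorial): E = 0.00 kcal/mol.
Chair II is the more stable (lower-energy) conformer, and in that chair the isopropyl group is equatorial.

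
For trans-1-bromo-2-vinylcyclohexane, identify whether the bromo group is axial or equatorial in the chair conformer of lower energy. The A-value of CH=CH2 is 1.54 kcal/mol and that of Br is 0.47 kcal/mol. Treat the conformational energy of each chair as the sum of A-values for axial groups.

equatorial

C1 and C2 have opposite parity, so for the trans isomer the two substituents are e,e in one chair and a,a in the other.
Chair I (vinyl axial, bromo axial): E = 2.01 kcal/mol.
Chair II (vinyl equatorial, bromo equatorial): E = 0.00 kcal/mol.
Chair II is the more stable (lower-energy) conformer, and in that chair the bromo group is equatorial.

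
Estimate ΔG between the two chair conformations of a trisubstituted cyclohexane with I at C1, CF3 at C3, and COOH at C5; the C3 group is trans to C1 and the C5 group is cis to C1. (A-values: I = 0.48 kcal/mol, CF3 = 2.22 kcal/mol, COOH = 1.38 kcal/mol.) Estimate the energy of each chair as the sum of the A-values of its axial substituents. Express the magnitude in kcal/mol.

0.36 kcal/mol

Chair I (iodo axial, trifluoromethyl equatorial, carboxyl axial): E = 1.86 kcal/mol.
Chair II (iodo equatorial, trifluoromethyl axial, carboxyl equatorial): E = 2.22 kcal/mol.
ΔE = 2.22 − 1.86 = 0.36 kcal/mol; chair I is more stable.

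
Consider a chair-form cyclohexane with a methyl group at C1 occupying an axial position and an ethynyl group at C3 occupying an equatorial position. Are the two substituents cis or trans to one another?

trans

C1 and C3 have the same parity, so their axial bonds point in the same direction.
With same-parity carbons, two substituents on the same face are both axial or both equatorial; opposite faces give one of each.
Here the groups are axial/equatorial → opposite face → trans.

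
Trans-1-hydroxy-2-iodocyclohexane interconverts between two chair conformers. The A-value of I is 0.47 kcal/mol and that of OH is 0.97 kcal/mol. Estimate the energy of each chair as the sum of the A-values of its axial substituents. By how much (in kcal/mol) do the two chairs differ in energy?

C1 and C2 have opposite parity, so for the trans isomer the two substituents are e,e in one chair and a,a in the other.
Chair I (iodo axial, hydroxyl axial): E = 1.44 kcal/mol.
Chair II (iodo equatorial, hydroxyl equatorial): E = 0.00 kcal/mol.
ΔE = 1.44 − 0.00 = 1.44 kcal/mol; chair II is more stable.

1.44 kcal/mol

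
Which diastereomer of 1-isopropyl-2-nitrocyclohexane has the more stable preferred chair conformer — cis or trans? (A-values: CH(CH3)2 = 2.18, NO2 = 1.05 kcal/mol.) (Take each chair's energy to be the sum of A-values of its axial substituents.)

At 1,2 positions (parity opposite): cis → (a,e or e,a); trans → (e,e or a,a).
Best chair for cis: E = 1.05 kcal/mol; best chair for trans: E = 0.00 kcal/mol.
The trans isomer is lower by 1.05 kcal/mol.

trans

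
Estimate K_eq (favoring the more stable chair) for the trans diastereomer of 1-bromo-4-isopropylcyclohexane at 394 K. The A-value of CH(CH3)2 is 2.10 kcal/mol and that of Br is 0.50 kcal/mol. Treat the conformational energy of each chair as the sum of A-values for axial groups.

C1 and C4 have opposite parity, so for the trans isomer the two substituents are e,e in one chair and a,a in the other.
Chair I (isopropyl axial, bromo axial): E = 2.60 kcal/mol; chair II (isopropyl equatorial, bromo equatorial): E = 0.00 kcal/mol.
ΔG = 2.60 kcal/mol between the two chairs.
K = exp(ΔG/RT) with R = 1.987×10⁻³ kcal mol⁻¹ K⁻¹ and T = 394 K gives K ≈ 27.7.

K ≈ 27.7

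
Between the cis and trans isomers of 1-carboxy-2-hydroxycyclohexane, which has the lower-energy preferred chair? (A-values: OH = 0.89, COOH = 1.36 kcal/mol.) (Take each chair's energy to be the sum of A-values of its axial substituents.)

At 1,2 positions (parity opposite): cis → (a,e or e,a); trans → (e,e or a,a).
Best chair for cis: E = 0.89 kcal/mol; best chair for trans: E = 0.00 kcal/mol.
The trans isomer is lower by 0.89 kcal/mol.

trans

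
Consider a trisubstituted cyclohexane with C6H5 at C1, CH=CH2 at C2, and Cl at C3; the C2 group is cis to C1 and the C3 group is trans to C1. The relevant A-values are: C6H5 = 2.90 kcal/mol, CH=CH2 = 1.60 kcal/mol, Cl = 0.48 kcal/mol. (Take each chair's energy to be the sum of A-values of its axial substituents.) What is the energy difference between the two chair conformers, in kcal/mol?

0.82 kcal/mol

Chair I (phenyl axial, vinyl equatorial, chloro equatorial): E = 2.90 kcal/mol.
Chair II (phenyl equatorial, vinyl axial, chloro axial): E = 2.08 kcal/mol.
ΔE = 2.90 − 2.08 = 0.82 kcal/mol; chair II is more stable.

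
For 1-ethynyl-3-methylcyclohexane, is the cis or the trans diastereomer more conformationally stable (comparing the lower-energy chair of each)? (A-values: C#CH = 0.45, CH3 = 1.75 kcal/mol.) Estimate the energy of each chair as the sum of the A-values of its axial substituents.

At 1,3 positions (parity same): cis → (e,e or a,a); trans → (a,e or e,a).
Best chair for cis: E = 0.00 kcal/mol; best chair for trans: E = 0.45 kcal/mol.
The cis isomer is lower by 0.45 kcal/mol.

cis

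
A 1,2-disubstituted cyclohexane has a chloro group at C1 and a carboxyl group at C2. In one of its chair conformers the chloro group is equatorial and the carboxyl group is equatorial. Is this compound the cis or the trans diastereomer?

trans

C1 and C2 have opposite parity, so their axial bonds point in opposite directions.
With opposite-parity carbons, two substituents on the same face are one axial and one equatorial; opposite faces give both axial or both equatorial.
Here the groups are equatorial/equatorial → opposite face → trans.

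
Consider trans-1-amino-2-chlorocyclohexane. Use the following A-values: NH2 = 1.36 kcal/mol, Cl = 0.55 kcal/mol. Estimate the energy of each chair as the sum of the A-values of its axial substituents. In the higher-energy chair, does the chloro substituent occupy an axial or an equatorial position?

axial

C1 and C2 have opposite parity, so for the trans isomer the two substituents are e,e in one chair and a,a in the other.
Chair I (amino axial, chloro axial): E = 1.91 kcal/mol.
Chair II (amino equatorial, chloro equatorial): E = 0.00 kcal/mol.
Chair I is the less stable (higher-energy) conformer, and in that chair the chloro group is axial.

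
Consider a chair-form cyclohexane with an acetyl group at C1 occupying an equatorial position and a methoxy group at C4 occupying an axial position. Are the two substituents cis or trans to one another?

cis

C1 and C4 have opposite parity, so their axial bonds point in opposite directions.
With opposite-parity carbons, two substituents on the same face are one axial and one equatorial; opposite faces give both axial or both equatorial.
Here the groups are equatorial/axial → same face → cis.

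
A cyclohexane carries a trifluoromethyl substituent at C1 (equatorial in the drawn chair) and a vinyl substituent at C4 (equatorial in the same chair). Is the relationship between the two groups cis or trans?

trans

C1 and C4 have opposite parity, so their axial bonds point in opposite directions.
With opposite-parity carbons, two substituents on the same face are one axial and one equatorial; opposite faces give both axial or both equatorial.
Here the groups are equatorial/equatorial → opposite face → trans.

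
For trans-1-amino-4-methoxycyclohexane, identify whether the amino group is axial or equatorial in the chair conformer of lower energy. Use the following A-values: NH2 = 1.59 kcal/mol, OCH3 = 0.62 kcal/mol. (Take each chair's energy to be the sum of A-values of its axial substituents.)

equatorial

C1 and C4 have opposite parity, so for the trans isomer the two substituents are e,e in one chair and a,a in the other.
Chair I (amino axial, methoxy axial): E = 2.21 kcal/mol.
Chair II (amino equatorial, methoxy equatorial): E = 0.00 kcal/mol.
Chair II is the more stable (lower-energy) conformer, and in that chair the amino group is equatorial.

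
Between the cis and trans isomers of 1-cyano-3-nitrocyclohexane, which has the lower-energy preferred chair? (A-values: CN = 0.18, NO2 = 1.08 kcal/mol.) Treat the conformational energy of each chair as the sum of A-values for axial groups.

At 1,3 positions (parity same): cis → (e,e or a,a); trans → (a,e or e,a).
Best chair for cis: E = 0.00 kcal/mol; best chair for trans: E = 0.18 kcal/mol.
The cis isomer is lower by 0.18 kcal/mol.

cis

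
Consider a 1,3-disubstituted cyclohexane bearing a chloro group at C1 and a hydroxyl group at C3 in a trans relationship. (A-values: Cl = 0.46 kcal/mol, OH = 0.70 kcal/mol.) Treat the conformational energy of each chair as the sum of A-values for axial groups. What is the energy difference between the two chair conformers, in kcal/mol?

0.24 kcal/mol

C1 and C3 have the same parity, so for the trans isomer the two substituents are one axial and one equatorial in each chair.
Chair I (chloro axial, hydroxyl equatorial): E = 0.46 kcal/mol.
Chair II (chloro equatorial, hydroxyl axial): E = 0.70 kcal/mol.
ΔE = 0.70 − 0.46 = 0.24 kcal/mol; chair I is more stable.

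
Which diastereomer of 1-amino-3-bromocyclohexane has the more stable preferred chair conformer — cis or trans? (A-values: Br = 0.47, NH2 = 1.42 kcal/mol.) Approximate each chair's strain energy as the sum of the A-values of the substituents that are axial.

cis

At 1,3 positions (parity same): cis → (e,e or a,a); trans → (a,e or e,a).
Best chair for cis: E = 0.00 kcal/mol; best chair for trans: E = 0.47 kcal/mol.
The cis isomer is lower by 0.47 kcal/mol.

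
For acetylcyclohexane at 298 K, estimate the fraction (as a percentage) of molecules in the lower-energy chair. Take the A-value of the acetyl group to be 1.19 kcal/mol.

One chair has the acetyl group axial (E = 1.19 kcal/mol) and the other has it equatorial (E = 0).
ΔG = 1.19 kcal/mol between the two chairs.
K = exp(ΔG/RT) with R = 1.987×10⁻³ kcal mol⁻¹ K⁻¹ and T = 298 K gives K ≈ 7.46.
Fraction in the lower-energy chair = K/(K+1) = 88.2%.

88.2%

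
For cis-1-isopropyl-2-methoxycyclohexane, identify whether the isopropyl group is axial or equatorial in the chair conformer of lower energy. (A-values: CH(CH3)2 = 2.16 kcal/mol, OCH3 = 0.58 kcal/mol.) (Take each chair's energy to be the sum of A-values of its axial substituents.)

equatorial

C1 and C2 have opposite parity, so for the cis isomer the two substituents are one axial and one equatorial in each chair.
Chair I (isopropyl axial, methoxy equatorial): E = 2.16 kcal/mol.
Chair II (isopropyl equatorial, methoxy axial): E = 0.58 kcal/mol.
Chair II is the more stable (lower-energy) conformer, and in that chair the isopropyl group is equatorial.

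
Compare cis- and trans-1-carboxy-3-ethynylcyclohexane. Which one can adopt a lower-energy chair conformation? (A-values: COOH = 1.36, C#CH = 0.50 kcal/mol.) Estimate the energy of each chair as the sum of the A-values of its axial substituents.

At 1,3 positions (parity same): cis → (e,e or a,a); trans → (a,e or e,a).
Best chair for cis: E = 0.00 kcal/mol; best chair for trans: E = 0.50 kcal/mol.
The cis isomer is lower by 0.50 kcal/mol.

cis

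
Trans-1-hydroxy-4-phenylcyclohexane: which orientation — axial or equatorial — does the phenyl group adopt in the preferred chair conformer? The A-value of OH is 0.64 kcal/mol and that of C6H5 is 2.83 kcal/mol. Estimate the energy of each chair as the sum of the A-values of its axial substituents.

equatorial

C1 and C4 have opposite parity, so for the trans isomer the two substituents are e,e in one chair and a,a in the other.
Chair I (hydroxyl axial, phenyl axial): E = 3.47 kcal/mol.
Chair II (hydroxyl equatorial, phenyl equatorial): E = 0.00 kcal/mol.
Chair II is the more stable (lower-energy) conformer, and in that chair the phenyl group is equatorial.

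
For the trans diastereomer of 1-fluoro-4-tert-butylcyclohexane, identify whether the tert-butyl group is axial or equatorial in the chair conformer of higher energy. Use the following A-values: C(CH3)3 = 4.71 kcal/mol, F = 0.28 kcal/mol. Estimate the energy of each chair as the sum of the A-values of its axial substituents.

C1 and C4 have opposite parity, so for the trans isomer the two substituents are e,e in one chair and a,a in the other.
Chair I (tert-butyl axial, fluoro axial): E = 4.99 kcal/mol.
Chair II (tert-butyl equatorial, fluoro equatorial): E = 0.00 kcal/mol.
Chair I is the less stable (higher-energy) conformer, and in that chair the tert-butyl group is axial.

axial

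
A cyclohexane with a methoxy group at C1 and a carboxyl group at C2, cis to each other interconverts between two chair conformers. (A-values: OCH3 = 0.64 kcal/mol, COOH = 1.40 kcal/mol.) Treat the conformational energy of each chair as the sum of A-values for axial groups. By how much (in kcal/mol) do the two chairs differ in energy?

C1 and C2 have opposite parity, so for the cis isomer the two substituents are one axial and one equatorial in each chair.
Chair I (methoxy axial, carboxyl equatorial): E = 0.64 kcal/mol.
Chair II (methoxy equatorial, carboxyl axial): E = 1.40 kcal/mol.
ΔE = 1.40 − 0.64 = 0.76 kcal/mol; chair I is more stable.

0.76 kcal/mol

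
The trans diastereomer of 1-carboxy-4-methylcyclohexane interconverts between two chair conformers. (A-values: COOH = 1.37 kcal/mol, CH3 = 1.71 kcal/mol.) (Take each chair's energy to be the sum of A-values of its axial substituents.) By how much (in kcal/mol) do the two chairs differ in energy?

3.08 kcal/mol

C1 and C4 have opposite parity, so for the trans isomer the two substituents are e,e in one chair and a,a in the other.
Chair I (carboxyl axial, methyl axial): E = 3.08 kcal/mol.
Chair II (carboxyl equatorial, methyl equatorial): E = 0.00 kcal/mol.
ΔE = 3.08 − 0.00 = 3.08 kcal/mol; chair II is more stable.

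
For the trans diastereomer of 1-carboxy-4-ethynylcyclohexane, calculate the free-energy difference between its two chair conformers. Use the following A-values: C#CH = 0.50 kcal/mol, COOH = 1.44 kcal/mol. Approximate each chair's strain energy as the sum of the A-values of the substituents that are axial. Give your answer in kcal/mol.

C1 and C4 have opposite parity, so for the trans isomer the two substituents are e,e in one chair and a,a in the other.
Chair I (ethynyl axial, carboxyl axial): E = 1.94 kcal/mol.
Chair II (ethynyl equatorial, carboxyl equatorial): E = 0.00 kcal/mol.
ΔE = 1.94 − 0.00 = 1.94 kcal/mol; chair II is more stable.

1.94 kcal/mol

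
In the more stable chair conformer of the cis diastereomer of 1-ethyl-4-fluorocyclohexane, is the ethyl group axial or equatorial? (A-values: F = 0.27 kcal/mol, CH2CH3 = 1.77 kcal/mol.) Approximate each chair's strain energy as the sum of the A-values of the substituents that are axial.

equatorial

C1 and C4 have opposite parity, so for the cis isomer the two substituents are one axial and one equatorial in each chair.
Chair I (fluoro axial, ethyl equatorial): E = 0.27 kcal/mol.
Chair II (fluoro equatorial, ethyl axial): E = 1.77 kcal/mol.
Chair I is the more stable (lower-energy) conformer, and in that chair the ethyl group is equatorial.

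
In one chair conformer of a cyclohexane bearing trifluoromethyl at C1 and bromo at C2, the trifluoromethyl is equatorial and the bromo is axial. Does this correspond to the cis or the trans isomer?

C1 and C2 have opposite parity, so their axial bonds point in opposite directions.
With opposite-parity carbons, two substituents on the same face are one axial and one equatorial; opposite faces give both axial or both equatorial.
Here the groups are equatorial/axial → same face → cis.

cis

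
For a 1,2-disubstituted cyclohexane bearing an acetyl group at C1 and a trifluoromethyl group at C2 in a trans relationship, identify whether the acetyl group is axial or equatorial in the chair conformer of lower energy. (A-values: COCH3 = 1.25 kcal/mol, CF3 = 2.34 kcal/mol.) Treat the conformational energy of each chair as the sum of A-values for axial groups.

C1 and C2 have opposite parity, so for the trans isomer the two substituents are e,e in one chair and a,a in the other.
Chair I (acetyl axial, trifluoromethyl axial): E = 3.59 kcal/mol.
Chair II (acetyl equatorial, trifluoromethyl equatorial): E = 0.00 kcal/mol.
Chair II is the more stable (lower-energy) conformer, and in that chair the acetyl group is equatorial.

equatorial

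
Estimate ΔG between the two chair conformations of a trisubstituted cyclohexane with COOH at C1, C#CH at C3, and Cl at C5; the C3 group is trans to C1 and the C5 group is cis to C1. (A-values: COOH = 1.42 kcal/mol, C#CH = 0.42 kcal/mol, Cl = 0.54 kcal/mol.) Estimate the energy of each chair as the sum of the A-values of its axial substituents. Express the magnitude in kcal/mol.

Chair I (carboxyl axial, ethynyl equatorial, chloro axial): E = 1.96 kcal/mol.
Chair II (carboxyl equatorial, ethynyl axial, chloro equatorial): E = 0.42 kcal/mol.
ΔE = 1.96 − 0.42 = 1.54 kcal/mol; chair II is more stable.

1.54 kcal/mol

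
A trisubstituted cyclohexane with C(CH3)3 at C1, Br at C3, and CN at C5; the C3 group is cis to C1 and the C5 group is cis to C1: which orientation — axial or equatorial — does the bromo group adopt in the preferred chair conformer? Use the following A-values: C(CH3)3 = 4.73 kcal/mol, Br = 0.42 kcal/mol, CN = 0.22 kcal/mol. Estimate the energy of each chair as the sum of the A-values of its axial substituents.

equatorial

Chair I (tert-butyl axial, bromo axial, cyano axial): E = 5.37 kcal/mol.
Chair II (tert-butyl equatorial, bromo equatorial, cyano equatorial): E = 0.00 kcal/mol.
Chair II is the more stable (lower-energy) conformer, and in that chair the bromo group is equatorial.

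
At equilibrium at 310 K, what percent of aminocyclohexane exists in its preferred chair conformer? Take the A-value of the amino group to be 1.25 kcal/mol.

88.4%

One chair has the amino group axial (E = 1.25 kcal/mol) and the other has it equatorial (E = 0).
ΔG = 1.25 kcal/mol between the two chairs.
K = exp(ΔG/RT) with R = 1.987×10⁻³ kcal mol⁻¹ K⁻¹ and T = 310 K gives K ≈ 7.61.
Fraction in the lower-energy chair = K/(K+1) = 88.4%.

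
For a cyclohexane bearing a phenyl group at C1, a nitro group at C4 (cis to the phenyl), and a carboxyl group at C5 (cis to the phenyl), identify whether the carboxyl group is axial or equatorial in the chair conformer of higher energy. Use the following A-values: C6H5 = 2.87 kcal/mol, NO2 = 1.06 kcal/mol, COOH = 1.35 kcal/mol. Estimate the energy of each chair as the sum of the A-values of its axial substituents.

axial

Chair I (phenyl axial, nitro equatorial, carboxyl axial): E = 4.22 kcal/mol.
Chair II (phenyl equatorial, nitro axial, carboxyl equatorial): E = 1.06 kcal/mol.
Chair I is the less stable (higher-energy) conformer, and in that chair the carboxyl group is axial.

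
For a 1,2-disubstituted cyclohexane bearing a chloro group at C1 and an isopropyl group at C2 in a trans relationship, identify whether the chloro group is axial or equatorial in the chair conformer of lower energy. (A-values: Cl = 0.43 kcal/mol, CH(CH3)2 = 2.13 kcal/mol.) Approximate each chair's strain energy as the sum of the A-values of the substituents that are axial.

equatorial

C1 and C2 have opposite parity, so for the trans isomer the two substituents are e,e in one chair and a,a in the other.
Chair I (chloro axial, isopropyl axial): E = 2.56 kcal/mol.
Chair II (chloro equatorial, isopropyl equatorial): E = 0.00 kcal/mol.
Chair II is the more stable (lower-energy) conformer, and in that chair the chloro group is equatorial.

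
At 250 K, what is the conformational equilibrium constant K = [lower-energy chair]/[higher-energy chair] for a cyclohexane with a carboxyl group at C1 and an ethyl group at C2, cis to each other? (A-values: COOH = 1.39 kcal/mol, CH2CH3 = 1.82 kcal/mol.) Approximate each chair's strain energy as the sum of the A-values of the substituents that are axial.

C1 and C2 have opposite parity, so for the cis isomer the two substituents are one axial and one equatorial in each chair.
Chair I (carboxyl axial, ethyl equatorial): E = 1.39 kcal/mol; chair II (carboxyl equatorial, ethyl axial): E = 1.82 kcal/mol.
ΔG = 0.43 kcal/mol between the two chairs.
K = exp(ΔG/RT) with R = 1.987×10⁻³ kcal mol⁻¹ K⁻¹ and T = 250 K gives K ≈ 2.38.

K ≈ 2.38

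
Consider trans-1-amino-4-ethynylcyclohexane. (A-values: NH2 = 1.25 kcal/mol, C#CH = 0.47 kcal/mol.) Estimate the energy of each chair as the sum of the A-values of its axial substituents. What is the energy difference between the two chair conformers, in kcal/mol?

C1 and C4 have opposite parity, so for the trans isomer the two substituents are e,e in one chair and a,a in the other.
Chair I (amino axial, ethynyl axial): E = 1.72 kcal/mol.
Chair II (amino equatorial, ethynyl equatorial): E = 0.00 kcal/mol.
ΔE = 1.72 − 0.00 = 1.72 kcal/mol; chair II is more stable.

1.72 kcal/mol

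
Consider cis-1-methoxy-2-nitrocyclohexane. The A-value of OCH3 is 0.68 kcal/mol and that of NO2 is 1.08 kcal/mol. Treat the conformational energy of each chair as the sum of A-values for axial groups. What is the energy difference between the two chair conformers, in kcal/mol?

C1 and C2 have opposite parity, so for the cis isomer the two substituents are one axial and one equatorial in each chair.
Chair I (methoxy axial, nitro equatorial): E = 0.68 kcal/mol.
Chair II (methoxy equatorial, nitro axial): E = 1.08 kcal/mol.
ΔE = 1.08 − 0.68 = 0.40 kcal/mol; chair I is more stable.

0.40 kcal/mol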